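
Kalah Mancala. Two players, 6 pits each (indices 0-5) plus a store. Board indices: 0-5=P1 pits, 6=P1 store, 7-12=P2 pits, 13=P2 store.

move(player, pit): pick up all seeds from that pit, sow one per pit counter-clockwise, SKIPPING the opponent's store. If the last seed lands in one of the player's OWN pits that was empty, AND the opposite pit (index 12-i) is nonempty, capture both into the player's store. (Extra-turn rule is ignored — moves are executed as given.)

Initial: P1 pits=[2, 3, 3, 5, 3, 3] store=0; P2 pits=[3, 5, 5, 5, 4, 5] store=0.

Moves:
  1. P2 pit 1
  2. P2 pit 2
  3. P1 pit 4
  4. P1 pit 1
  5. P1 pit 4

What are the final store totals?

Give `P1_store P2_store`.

Move 1: P2 pit1 -> P1=[2,3,3,5,3,3](0) P2=[3,0,6,6,5,6](1)
Move 2: P2 pit2 -> P1=[3,4,3,5,3,3](0) P2=[3,0,0,7,6,7](2)
Move 3: P1 pit4 -> P1=[3,4,3,5,0,4](1) P2=[4,0,0,7,6,7](2)
Move 4: P1 pit1 -> P1=[3,0,4,6,1,5](1) P2=[4,0,0,7,6,7](2)
Move 5: P1 pit4 -> P1=[3,0,4,6,0,6](1) P2=[4,0,0,7,6,7](2)

Answer: 1 2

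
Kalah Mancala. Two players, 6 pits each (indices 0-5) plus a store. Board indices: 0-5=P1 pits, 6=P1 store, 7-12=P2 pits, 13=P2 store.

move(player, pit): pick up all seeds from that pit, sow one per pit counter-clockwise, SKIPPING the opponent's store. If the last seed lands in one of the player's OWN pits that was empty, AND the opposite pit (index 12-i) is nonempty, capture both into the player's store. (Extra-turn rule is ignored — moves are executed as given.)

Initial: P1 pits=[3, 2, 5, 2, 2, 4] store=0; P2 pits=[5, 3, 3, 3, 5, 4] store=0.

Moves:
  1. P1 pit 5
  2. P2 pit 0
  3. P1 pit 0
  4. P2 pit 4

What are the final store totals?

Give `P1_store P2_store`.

Move 1: P1 pit5 -> P1=[3,2,5,2,2,0](1) P2=[6,4,4,3,5,4](0)
Move 2: P2 pit0 -> P1=[3,2,5,2,2,0](1) P2=[0,5,5,4,6,5](1)
Move 3: P1 pit0 -> P1=[0,3,6,3,2,0](1) P2=[0,5,5,4,6,5](1)
Move 4: P2 pit4 -> P1=[1,4,7,4,2,0](1) P2=[0,5,5,4,0,6](2)

Answer: 1 2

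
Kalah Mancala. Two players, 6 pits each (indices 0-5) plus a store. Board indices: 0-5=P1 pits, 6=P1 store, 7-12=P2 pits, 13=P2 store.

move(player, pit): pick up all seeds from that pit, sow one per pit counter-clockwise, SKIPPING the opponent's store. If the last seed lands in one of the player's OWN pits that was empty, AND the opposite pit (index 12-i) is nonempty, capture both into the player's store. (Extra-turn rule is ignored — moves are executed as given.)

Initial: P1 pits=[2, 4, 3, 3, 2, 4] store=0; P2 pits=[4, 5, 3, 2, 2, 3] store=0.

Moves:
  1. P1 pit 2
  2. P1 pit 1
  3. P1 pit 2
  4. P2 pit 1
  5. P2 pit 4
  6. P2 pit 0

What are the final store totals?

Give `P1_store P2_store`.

Answer: 0 2

Derivation:
Move 1: P1 pit2 -> P1=[2,4,0,4,3,5](0) P2=[4,5,3,2,2,3](0)
Move 2: P1 pit1 -> P1=[2,0,1,5,4,6](0) P2=[4,5,3,2,2,3](0)
Move 3: P1 pit2 -> P1=[2,0,0,6,4,6](0) P2=[4,5,3,2,2,3](0)
Move 4: P2 pit1 -> P1=[2,0,0,6,4,6](0) P2=[4,0,4,3,3,4](1)
Move 5: P2 pit4 -> P1=[3,0,0,6,4,6](0) P2=[4,0,4,3,0,5](2)
Move 6: P2 pit0 -> P1=[3,0,0,6,4,6](0) P2=[0,1,5,4,1,5](2)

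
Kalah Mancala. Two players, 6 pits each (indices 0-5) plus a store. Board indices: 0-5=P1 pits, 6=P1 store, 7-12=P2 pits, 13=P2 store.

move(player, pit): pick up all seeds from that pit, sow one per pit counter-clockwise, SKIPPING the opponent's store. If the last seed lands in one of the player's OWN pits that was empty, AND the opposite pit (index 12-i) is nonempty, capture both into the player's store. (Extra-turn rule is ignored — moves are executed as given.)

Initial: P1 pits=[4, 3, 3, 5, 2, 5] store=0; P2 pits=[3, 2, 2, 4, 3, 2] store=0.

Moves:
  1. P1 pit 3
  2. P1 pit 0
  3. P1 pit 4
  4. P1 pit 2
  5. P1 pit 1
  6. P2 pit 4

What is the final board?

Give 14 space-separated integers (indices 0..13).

Answer: 1 0 1 3 2 9 3 5 4 2 4 0 3 1

Derivation:
Move 1: P1 pit3 -> P1=[4,3,3,0,3,6](1) P2=[4,3,2,4,3,2](0)
Move 2: P1 pit0 -> P1=[0,4,4,1,4,6](1) P2=[4,3,2,4,3,2](0)
Move 3: P1 pit4 -> P1=[0,4,4,1,0,7](2) P2=[5,4,2,4,3,2](0)
Move 4: P1 pit2 -> P1=[0,4,0,2,1,8](3) P2=[5,4,2,4,3,2](0)
Move 5: P1 pit1 -> P1=[0,0,1,3,2,9](3) P2=[5,4,2,4,3,2](0)
Move 6: P2 pit4 -> P1=[1,0,1,3,2,9](3) P2=[5,4,2,4,0,3](1)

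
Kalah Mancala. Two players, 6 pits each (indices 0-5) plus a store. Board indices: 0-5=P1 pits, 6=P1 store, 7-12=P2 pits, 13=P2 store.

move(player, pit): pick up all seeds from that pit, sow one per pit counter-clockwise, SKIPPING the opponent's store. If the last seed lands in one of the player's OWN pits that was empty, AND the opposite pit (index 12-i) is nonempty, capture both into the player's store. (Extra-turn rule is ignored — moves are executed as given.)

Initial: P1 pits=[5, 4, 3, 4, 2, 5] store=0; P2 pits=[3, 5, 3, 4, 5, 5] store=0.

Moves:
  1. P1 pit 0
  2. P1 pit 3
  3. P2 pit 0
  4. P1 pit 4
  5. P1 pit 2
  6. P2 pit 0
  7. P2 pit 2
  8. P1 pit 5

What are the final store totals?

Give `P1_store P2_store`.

Answer: 4 1

Derivation:
Move 1: P1 pit0 -> P1=[0,5,4,5,3,6](0) P2=[3,5,3,4,5,5](0)
Move 2: P1 pit3 -> P1=[0,5,4,0,4,7](1) P2=[4,6,3,4,5,5](0)
Move 3: P2 pit0 -> P1=[0,5,4,0,4,7](1) P2=[0,7,4,5,6,5](0)
Move 4: P1 pit4 -> P1=[0,5,4,0,0,8](2) P2=[1,8,4,5,6,5](0)
Move 5: P1 pit2 -> P1=[0,5,0,1,1,9](3) P2=[1,8,4,5,6,5](0)
Move 6: P2 pit0 -> P1=[0,5,0,1,1,9](3) P2=[0,9,4,5,6,5](0)
Move 7: P2 pit2 -> P1=[0,5,0,1,1,9](3) P2=[0,9,0,6,7,6](1)
Move 8: P1 pit5 -> P1=[1,6,0,1,1,0](4) P2=[1,10,1,7,8,7](1)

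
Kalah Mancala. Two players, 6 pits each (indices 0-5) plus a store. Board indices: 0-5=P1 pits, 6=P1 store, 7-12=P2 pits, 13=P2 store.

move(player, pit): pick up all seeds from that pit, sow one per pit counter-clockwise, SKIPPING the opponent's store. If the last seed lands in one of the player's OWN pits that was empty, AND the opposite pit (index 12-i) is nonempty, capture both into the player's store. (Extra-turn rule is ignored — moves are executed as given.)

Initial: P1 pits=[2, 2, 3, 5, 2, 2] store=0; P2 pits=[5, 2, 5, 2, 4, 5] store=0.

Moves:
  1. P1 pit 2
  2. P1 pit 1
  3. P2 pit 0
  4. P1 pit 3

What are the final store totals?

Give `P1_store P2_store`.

Answer: 1 0

Derivation:
Move 1: P1 pit2 -> P1=[2,2,0,6,3,3](0) P2=[5,2,5,2,4,5](0)
Move 2: P1 pit1 -> P1=[2,0,1,7,3,3](0) P2=[5,2,5,2,4,5](0)
Move 3: P2 pit0 -> P1=[2,0,1,7,3,3](0) P2=[0,3,6,3,5,6](0)
Move 4: P1 pit3 -> P1=[2,0,1,0,4,4](1) P2=[1,4,7,4,5,6](0)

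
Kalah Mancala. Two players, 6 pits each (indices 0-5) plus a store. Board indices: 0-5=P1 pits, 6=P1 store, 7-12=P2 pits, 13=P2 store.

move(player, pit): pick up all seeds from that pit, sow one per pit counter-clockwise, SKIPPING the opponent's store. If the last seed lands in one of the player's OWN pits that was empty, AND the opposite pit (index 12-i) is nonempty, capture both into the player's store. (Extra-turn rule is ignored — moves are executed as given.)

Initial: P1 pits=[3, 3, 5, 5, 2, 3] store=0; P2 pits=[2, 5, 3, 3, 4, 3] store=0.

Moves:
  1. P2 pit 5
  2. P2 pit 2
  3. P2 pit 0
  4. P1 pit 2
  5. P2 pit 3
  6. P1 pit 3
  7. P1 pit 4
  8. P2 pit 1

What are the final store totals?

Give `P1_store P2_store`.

Move 1: P2 pit5 -> P1=[4,4,5,5,2,3](0) P2=[2,5,3,3,4,0](1)
Move 2: P2 pit2 -> P1=[0,4,5,5,2,3](0) P2=[2,5,0,4,5,0](6)
Move 3: P2 pit0 -> P1=[0,4,5,0,2,3](0) P2=[0,6,0,4,5,0](12)
Move 4: P1 pit2 -> P1=[0,4,0,1,3,4](1) P2=[1,6,0,4,5,0](12)
Move 5: P2 pit3 -> P1=[1,4,0,1,3,4](1) P2=[1,6,0,0,6,1](13)
Move 6: P1 pit3 -> P1=[1,4,0,0,4,4](1) P2=[1,6,0,0,6,1](13)
Move 7: P1 pit4 -> P1=[1,4,0,0,0,5](2) P2=[2,7,0,0,6,1](13)
Move 8: P2 pit1 -> P1=[2,5,0,0,0,5](2) P2=[2,0,1,1,7,2](14)

Answer: 2 14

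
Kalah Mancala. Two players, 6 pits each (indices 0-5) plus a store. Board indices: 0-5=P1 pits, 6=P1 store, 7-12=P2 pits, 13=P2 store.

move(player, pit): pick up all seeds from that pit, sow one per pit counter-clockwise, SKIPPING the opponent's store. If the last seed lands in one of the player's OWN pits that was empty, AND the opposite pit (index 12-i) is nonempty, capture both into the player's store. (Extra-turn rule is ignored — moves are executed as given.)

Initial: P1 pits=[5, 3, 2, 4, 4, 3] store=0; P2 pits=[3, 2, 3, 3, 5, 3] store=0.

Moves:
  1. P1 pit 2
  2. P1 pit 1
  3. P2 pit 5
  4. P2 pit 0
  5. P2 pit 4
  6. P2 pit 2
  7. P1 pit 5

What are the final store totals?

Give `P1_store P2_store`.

Move 1: P1 pit2 -> P1=[5,3,0,5,5,3](0) P2=[3,2,3,3,5,3](0)
Move 2: P1 pit1 -> P1=[5,0,1,6,6,3](0) P2=[3,2,3,3,5,3](0)
Move 3: P2 pit5 -> P1=[6,1,1,6,6,3](0) P2=[3,2,3,3,5,0](1)
Move 4: P2 pit0 -> P1=[6,1,1,6,6,3](0) P2=[0,3,4,4,5,0](1)
Move 5: P2 pit4 -> P1=[7,2,2,6,6,3](0) P2=[0,3,4,4,0,1](2)
Move 6: P2 pit2 -> P1=[7,2,2,6,6,3](0) P2=[0,3,0,5,1,2](3)
Move 7: P1 pit5 -> P1=[7,2,2,6,6,0](1) P2=[1,4,0,5,1,2](3)

Answer: 1 3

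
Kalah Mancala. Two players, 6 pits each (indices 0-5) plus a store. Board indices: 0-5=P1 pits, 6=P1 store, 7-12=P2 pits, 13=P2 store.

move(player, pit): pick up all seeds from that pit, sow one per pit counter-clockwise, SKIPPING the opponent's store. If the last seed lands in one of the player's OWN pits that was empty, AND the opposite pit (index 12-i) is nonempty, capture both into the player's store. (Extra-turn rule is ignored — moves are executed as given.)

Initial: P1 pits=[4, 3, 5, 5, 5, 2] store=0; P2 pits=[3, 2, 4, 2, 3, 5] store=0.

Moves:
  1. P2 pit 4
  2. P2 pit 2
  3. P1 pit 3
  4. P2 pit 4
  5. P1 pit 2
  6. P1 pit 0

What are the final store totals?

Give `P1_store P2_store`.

Answer: 2 2

Derivation:
Move 1: P2 pit4 -> P1=[5,3,5,5,5,2](0) P2=[3,2,4,2,0,6](1)
Move 2: P2 pit2 -> P1=[5,3,5,5,5,2](0) P2=[3,2,0,3,1,7](2)
Move 3: P1 pit3 -> P1=[5,3,5,0,6,3](1) P2=[4,3,0,3,1,7](2)
Move 4: P2 pit4 -> P1=[5,3,5,0,6,3](1) P2=[4,3,0,3,0,8](2)
Move 5: P1 pit2 -> P1=[5,3,0,1,7,4](2) P2=[5,3,0,3,0,8](2)
Move 6: P1 pit0 -> P1=[0,4,1,2,8,5](2) P2=[5,3,0,3,0,8](2)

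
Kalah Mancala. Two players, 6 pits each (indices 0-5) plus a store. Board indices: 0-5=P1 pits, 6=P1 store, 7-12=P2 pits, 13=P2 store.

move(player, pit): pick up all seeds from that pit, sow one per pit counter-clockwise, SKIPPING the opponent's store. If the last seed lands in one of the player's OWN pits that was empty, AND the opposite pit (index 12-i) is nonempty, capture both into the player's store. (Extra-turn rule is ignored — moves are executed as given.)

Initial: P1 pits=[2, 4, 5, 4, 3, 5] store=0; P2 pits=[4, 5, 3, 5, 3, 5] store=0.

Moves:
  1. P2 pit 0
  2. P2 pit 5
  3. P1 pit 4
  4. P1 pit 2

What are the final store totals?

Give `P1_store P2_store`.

Answer: 2 1

Derivation:
Move 1: P2 pit0 -> P1=[2,4,5,4,3,5](0) P2=[0,6,4,6,4,5](0)
Move 2: P2 pit5 -> P1=[3,5,6,5,3,5](0) P2=[0,6,4,6,4,0](1)
Move 3: P1 pit4 -> P1=[3,5,6,5,0,6](1) P2=[1,6,4,6,4,0](1)
Move 4: P1 pit2 -> P1=[3,5,0,6,1,7](2) P2=[2,7,4,6,4,0](1)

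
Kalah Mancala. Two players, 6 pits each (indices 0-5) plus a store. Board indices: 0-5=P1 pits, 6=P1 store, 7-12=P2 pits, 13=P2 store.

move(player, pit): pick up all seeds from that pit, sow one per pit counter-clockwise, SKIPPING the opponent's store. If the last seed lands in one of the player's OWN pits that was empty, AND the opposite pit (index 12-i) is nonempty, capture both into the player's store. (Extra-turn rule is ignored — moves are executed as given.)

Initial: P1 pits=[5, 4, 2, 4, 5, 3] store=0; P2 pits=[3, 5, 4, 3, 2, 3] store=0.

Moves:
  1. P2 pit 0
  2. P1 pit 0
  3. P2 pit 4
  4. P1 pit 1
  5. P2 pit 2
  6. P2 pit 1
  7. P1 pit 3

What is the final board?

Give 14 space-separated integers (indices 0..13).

Move 1: P2 pit0 -> P1=[5,4,2,4,5,3](0) P2=[0,6,5,4,2,3](0)
Move 2: P1 pit0 -> P1=[0,5,3,5,6,4](0) P2=[0,6,5,4,2,3](0)
Move 3: P2 pit4 -> P1=[0,5,3,5,6,4](0) P2=[0,6,5,4,0,4](1)
Move 4: P1 pit1 -> P1=[0,0,4,6,7,5](1) P2=[0,6,5,4,0,4](1)
Move 5: P2 pit2 -> P1=[1,0,4,6,7,5](1) P2=[0,6,0,5,1,5](2)
Move 6: P2 pit1 -> P1=[2,0,4,6,7,5](1) P2=[0,0,1,6,2,6](3)
Move 7: P1 pit3 -> P1=[2,0,4,0,8,6](2) P2=[1,1,2,6,2,6](3)

Answer: 2 0 4 0 8 6 2 1 1 2 6 2 6 3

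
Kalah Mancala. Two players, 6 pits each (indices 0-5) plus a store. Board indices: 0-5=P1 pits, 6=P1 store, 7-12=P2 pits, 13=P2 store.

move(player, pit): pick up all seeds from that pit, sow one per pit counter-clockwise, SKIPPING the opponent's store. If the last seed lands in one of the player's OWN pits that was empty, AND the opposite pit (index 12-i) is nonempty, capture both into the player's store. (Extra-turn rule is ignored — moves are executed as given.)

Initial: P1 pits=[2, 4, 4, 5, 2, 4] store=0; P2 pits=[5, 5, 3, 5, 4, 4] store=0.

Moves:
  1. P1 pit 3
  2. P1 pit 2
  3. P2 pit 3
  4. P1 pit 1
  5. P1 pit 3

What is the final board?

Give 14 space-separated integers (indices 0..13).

Move 1: P1 pit3 -> P1=[2,4,4,0,3,5](1) P2=[6,6,3,5,4,4](0)
Move 2: P1 pit2 -> P1=[2,4,0,1,4,6](2) P2=[6,6,3,5,4,4](0)
Move 3: P2 pit3 -> P1=[3,5,0,1,4,6](2) P2=[6,6,3,0,5,5](1)
Move 4: P1 pit1 -> P1=[3,0,1,2,5,7](3) P2=[6,6,3,0,5,5](1)
Move 5: P1 pit3 -> P1=[3,0,1,0,6,8](3) P2=[6,6,3,0,5,5](1)

Answer: 3 0 1 0 6 8 3 6 6 3 0 5 5 1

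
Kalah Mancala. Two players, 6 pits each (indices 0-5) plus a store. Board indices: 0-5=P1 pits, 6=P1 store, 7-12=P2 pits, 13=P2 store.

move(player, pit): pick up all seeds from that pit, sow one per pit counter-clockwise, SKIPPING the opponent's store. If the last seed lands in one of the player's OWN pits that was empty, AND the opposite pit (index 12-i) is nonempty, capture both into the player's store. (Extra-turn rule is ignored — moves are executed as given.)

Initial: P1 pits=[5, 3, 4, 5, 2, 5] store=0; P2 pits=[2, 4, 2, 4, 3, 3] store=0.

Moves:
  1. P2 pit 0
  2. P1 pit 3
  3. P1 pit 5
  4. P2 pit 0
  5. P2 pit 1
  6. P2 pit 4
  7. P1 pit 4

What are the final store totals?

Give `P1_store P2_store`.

Move 1: P2 pit0 -> P1=[5,3,4,5,2,5](0) P2=[0,5,3,4,3,3](0)
Move 2: P1 pit3 -> P1=[5,3,4,0,3,6](1) P2=[1,6,3,4,3,3](0)
Move 3: P1 pit5 -> P1=[5,3,4,0,3,0](2) P2=[2,7,4,5,4,3](0)
Move 4: P2 pit0 -> P1=[5,3,4,0,3,0](2) P2=[0,8,5,5,4,3](0)
Move 5: P2 pit1 -> P1=[6,4,5,0,3,0](2) P2=[0,0,6,6,5,4](1)
Move 6: P2 pit4 -> P1=[7,5,6,0,3,0](2) P2=[0,0,6,6,0,5](2)
Move 7: P1 pit4 -> P1=[7,5,6,0,0,1](3) P2=[1,0,6,6,0,5](2)

Answer: 3 2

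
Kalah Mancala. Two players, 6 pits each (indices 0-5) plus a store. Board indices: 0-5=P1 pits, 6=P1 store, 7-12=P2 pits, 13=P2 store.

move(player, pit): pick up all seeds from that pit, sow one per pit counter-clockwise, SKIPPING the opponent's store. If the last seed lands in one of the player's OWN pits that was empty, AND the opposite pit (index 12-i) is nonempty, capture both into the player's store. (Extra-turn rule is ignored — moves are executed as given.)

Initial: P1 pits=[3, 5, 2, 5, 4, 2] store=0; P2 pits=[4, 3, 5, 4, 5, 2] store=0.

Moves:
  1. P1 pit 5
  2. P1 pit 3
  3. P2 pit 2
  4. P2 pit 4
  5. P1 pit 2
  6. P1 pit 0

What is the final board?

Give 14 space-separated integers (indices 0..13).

Answer: 0 7 1 3 7 3 2 6 4 0 5 0 4 2

Derivation:
Move 1: P1 pit5 -> P1=[3,5,2,5,4,0](1) P2=[5,3,5,4,5,2](0)
Move 2: P1 pit3 -> P1=[3,5,2,0,5,1](2) P2=[6,4,5,4,5,2](0)
Move 3: P2 pit2 -> P1=[4,5,2,0,5,1](2) P2=[6,4,0,5,6,3](1)
Move 4: P2 pit4 -> P1=[5,6,3,1,5,1](2) P2=[6,4,0,5,0,4](2)
Move 5: P1 pit2 -> P1=[5,6,0,2,6,2](2) P2=[6,4,0,5,0,4](2)
Move 6: P1 pit0 -> P1=[0,7,1,3,7,3](2) P2=[6,4,0,5,0,4](2)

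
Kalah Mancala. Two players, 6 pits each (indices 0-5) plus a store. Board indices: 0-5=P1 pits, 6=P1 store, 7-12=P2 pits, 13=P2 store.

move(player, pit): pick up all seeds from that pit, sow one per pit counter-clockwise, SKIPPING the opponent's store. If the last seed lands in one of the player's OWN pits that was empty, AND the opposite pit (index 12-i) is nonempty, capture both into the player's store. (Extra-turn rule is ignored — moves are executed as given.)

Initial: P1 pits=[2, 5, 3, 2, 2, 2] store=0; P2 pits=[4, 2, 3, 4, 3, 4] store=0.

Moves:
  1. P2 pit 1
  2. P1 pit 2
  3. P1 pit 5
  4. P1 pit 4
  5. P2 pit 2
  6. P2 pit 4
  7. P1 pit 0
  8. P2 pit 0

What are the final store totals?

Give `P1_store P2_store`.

Answer: 2 3

Derivation:
Move 1: P2 pit1 -> P1=[2,5,3,2,2,2](0) P2=[4,0,4,5,3,4](0)
Move 2: P1 pit2 -> P1=[2,5,0,3,3,3](0) P2=[4,0,4,5,3,4](0)
Move 3: P1 pit5 -> P1=[2,5,0,3,3,0](1) P2=[5,1,4,5,3,4](0)
Move 4: P1 pit4 -> P1=[2,5,0,3,0,1](2) P2=[6,1,4,5,3,4](0)
Move 5: P2 pit2 -> P1=[2,5,0,3,0,1](2) P2=[6,1,0,6,4,5](1)
Move 6: P2 pit4 -> P1=[3,6,0,3,0,1](2) P2=[6,1,0,6,0,6](2)
Move 7: P1 pit0 -> P1=[0,7,1,4,0,1](2) P2=[6,1,0,6,0,6](2)
Move 8: P2 pit0 -> P1=[0,7,1,4,0,1](2) P2=[0,2,1,7,1,7](3)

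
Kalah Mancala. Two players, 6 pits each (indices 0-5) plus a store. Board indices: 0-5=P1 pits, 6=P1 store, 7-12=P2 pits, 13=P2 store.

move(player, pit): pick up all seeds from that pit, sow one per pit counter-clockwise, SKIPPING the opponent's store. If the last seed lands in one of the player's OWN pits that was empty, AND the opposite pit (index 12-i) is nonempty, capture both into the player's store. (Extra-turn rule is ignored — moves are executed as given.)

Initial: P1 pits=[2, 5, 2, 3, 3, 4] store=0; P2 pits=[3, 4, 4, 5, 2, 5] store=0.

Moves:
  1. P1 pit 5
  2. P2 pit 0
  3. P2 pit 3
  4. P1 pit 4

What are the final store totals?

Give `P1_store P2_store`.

Answer: 2 1

Derivation:
Move 1: P1 pit5 -> P1=[2,5,2,3,3,0](1) P2=[4,5,5,5,2,5](0)
Move 2: P2 pit0 -> P1=[2,5,2,3,3,0](1) P2=[0,6,6,6,3,5](0)
Move 3: P2 pit3 -> P1=[3,6,3,3,3,0](1) P2=[0,6,6,0,4,6](1)
Move 4: P1 pit4 -> P1=[3,6,3,3,0,1](2) P2=[1,6,6,0,4,6](1)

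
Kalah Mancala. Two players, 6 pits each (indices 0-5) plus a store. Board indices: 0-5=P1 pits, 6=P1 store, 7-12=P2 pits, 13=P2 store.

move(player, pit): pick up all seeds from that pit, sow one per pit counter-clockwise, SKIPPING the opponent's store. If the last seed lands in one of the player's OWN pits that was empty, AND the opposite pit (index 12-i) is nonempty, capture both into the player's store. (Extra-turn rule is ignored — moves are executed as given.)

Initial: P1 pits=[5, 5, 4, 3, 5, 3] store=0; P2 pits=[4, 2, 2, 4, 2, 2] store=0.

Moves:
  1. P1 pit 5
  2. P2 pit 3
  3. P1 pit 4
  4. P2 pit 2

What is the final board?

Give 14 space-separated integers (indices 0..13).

Answer: 6 5 4 3 0 1 2 6 4 0 1 4 4 1

Derivation:
Move 1: P1 pit5 -> P1=[5,5,4,3,5,0](1) P2=[5,3,2,4,2,2](0)
Move 2: P2 pit3 -> P1=[6,5,4,3,5,0](1) P2=[5,3,2,0,3,3](1)
Move 3: P1 pit4 -> P1=[6,5,4,3,0,1](2) P2=[6,4,3,0,3,3](1)
Move 4: P2 pit2 -> P1=[6,5,4,3,0,1](2) P2=[6,4,0,1,4,4](1)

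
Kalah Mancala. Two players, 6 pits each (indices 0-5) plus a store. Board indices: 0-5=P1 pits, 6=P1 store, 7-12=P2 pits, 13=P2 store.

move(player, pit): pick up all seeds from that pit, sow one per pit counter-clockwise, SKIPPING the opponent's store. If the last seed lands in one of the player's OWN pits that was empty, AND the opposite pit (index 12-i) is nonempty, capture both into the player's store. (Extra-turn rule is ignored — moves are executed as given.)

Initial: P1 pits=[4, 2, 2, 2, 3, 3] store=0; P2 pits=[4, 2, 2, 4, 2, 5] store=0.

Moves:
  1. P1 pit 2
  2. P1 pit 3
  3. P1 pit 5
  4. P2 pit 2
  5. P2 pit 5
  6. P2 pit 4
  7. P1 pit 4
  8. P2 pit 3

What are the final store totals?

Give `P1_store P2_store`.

Move 1: P1 pit2 -> P1=[4,2,0,3,4,3](0) P2=[4,2,2,4,2,5](0)
Move 2: P1 pit3 -> P1=[4,2,0,0,5,4](1) P2=[4,2,2,4,2,5](0)
Move 3: P1 pit5 -> P1=[4,2,0,0,5,0](2) P2=[5,3,3,4,2,5](0)
Move 4: P2 pit2 -> P1=[4,2,0,0,5,0](2) P2=[5,3,0,5,3,6](0)
Move 5: P2 pit5 -> P1=[5,3,1,1,6,0](2) P2=[5,3,0,5,3,0](1)
Move 6: P2 pit4 -> P1=[6,3,1,1,6,0](2) P2=[5,3,0,5,0,1](2)
Move 7: P1 pit4 -> P1=[6,3,1,1,0,1](3) P2=[6,4,1,6,0,1](2)
Move 8: P2 pit3 -> P1=[7,4,2,1,0,1](3) P2=[6,4,1,0,1,2](3)

Answer: 3 3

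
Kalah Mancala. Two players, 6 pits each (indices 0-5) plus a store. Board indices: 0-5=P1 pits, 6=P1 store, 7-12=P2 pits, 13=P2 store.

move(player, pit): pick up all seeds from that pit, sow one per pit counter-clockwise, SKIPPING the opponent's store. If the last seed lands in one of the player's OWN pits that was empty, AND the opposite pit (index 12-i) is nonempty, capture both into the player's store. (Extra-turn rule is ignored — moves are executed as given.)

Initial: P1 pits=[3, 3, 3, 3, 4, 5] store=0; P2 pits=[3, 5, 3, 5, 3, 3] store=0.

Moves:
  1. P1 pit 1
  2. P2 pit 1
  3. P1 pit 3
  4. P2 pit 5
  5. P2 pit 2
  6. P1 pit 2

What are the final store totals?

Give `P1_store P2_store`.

Answer: 2 3

Derivation:
Move 1: P1 pit1 -> P1=[3,0,4,4,5,5](0) P2=[3,5,3,5,3,3](0)
Move 2: P2 pit1 -> P1=[3,0,4,4,5,5](0) P2=[3,0,4,6,4,4](1)
Move 3: P1 pit3 -> P1=[3,0,4,0,6,6](1) P2=[4,0,4,6,4,4](1)
Move 4: P2 pit5 -> P1=[4,1,5,0,6,6](1) P2=[4,0,4,6,4,0](2)
Move 5: P2 pit2 -> P1=[4,1,5,0,6,6](1) P2=[4,0,0,7,5,1](3)
Move 6: P1 pit2 -> P1=[4,1,0,1,7,7](2) P2=[5,0,0,7,5,1](3)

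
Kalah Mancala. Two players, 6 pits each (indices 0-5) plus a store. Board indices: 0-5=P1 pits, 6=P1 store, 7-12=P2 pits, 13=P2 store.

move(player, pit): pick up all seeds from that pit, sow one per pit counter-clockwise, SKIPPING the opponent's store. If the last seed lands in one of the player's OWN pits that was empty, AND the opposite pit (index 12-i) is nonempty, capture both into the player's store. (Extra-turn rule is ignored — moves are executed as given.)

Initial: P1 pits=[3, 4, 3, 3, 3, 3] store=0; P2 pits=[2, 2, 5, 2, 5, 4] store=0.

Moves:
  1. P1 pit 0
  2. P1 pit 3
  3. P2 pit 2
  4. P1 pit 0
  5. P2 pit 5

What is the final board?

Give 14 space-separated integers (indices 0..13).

Move 1: P1 pit0 -> P1=[0,5,4,4,3,3](0) P2=[2,2,5,2,5,4](0)
Move 2: P1 pit3 -> P1=[0,5,4,0,4,4](1) P2=[3,2,5,2,5,4](0)
Move 3: P2 pit2 -> P1=[1,5,4,0,4,4](1) P2=[3,2,0,3,6,5](1)
Move 4: P1 pit0 -> P1=[0,6,4,0,4,4](1) P2=[3,2,0,3,6,5](1)
Move 5: P2 pit5 -> P1=[1,7,5,1,4,4](1) P2=[3,2,0,3,6,0](2)

Answer: 1 7 5 1 4 4 1 3 2 0 3 6 0 2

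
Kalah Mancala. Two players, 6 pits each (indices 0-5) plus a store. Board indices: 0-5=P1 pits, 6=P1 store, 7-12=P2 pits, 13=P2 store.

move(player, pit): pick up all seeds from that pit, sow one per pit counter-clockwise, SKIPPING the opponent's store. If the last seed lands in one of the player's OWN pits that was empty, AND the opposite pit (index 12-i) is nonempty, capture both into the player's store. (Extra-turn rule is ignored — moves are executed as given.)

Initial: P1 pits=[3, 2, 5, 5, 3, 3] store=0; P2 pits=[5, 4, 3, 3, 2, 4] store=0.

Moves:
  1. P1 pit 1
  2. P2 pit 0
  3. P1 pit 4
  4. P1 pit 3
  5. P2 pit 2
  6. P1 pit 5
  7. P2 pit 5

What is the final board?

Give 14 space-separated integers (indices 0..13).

Move 1: P1 pit1 -> P1=[3,0,6,6,3,3](0) P2=[5,4,3,3,2,4](0)
Move 2: P2 pit0 -> P1=[3,0,6,6,3,3](0) P2=[0,5,4,4,3,5](0)
Move 3: P1 pit4 -> P1=[3,0,6,6,0,4](1) P2=[1,5,4,4,3,5](0)
Move 4: P1 pit3 -> P1=[3,0,6,0,1,5](2) P2=[2,6,5,4,3,5](0)
Move 5: P2 pit2 -> P1=[4,0,6,0,1,5](2) P2=[2,6,0,5,4,6](1)
Move 6: P1 pit5 -> P1=[4,0,6,0,1,0](3) P2=[3,7,1,6,4,6](1)
Move 7: P2 pit5 -> P1=[5,1,7,1,2,0](3) P2=[3,7,1,6,4,0](2)

Answer: 5 1 7 1 2 0 3 3 7 1 6 4 0 2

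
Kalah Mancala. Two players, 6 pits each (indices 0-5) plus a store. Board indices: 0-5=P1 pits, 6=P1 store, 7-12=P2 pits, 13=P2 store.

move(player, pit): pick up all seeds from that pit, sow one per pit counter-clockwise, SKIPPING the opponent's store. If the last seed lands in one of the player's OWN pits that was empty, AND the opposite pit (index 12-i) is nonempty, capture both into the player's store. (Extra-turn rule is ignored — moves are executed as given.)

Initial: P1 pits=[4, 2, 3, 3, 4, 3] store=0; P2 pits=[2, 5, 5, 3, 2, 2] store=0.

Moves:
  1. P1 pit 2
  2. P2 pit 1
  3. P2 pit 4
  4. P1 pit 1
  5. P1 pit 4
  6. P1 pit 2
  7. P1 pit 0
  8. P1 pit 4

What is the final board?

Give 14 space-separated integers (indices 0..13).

Answer: 0 1 1 7 0 7 1 3 1 7 4 0 4 2

Derivation:
Move 1: P1 pit2 -> P1=[4,2,0,4,5,4](0) P2=[2,5,5,3,2,2](0)
Move 2: P2 pit1 -> P1=[4,2,0,4,5,4](0) P2=[2,0,6,4,3,3](1)
Move 3: P2 pit4 -> P1=[5,2,0,4,5,4](0) P2=[2,0,6,4,0,4](2)
Move 4: P1 pit1 -> P1=[5,0,1,5,5,4](0) P2=[2,0,6,4,0,4](2)
Move 5: P1 pit4 -> P1=[5,0,1,5,0,5](1) P2=[3,1,7,4,0,4](2)
Move 6: P1 pit2 -> P1=[5,0,0,6,0,5](1) P2=[3,1,7,4,0,4](2)
Move 7: P1 pit0 -> P1=[0,1,1,7,1,6](1) P2=[3,1,7,4,0,4](2)
Move 8: P1 pit4 -> P1=[0,1,1,7,0,7](1) P2=[3,1,7,4,0,4](2)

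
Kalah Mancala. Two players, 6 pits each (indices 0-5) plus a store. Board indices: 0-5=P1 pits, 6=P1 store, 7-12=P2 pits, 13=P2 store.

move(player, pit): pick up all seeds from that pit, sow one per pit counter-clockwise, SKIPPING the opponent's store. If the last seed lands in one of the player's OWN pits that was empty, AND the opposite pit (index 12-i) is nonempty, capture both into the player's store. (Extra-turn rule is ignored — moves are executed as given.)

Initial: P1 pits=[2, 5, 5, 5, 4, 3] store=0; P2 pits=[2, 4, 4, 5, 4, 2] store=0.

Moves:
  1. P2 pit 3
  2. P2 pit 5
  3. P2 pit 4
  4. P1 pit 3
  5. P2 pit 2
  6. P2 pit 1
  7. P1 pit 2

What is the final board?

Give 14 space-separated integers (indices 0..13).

Move 1: P2 pit3 -> P1=[3,6,5,5,4,3](0) P2=[2,4,4,0,5,3](1)
Move 2: P2 pit5 -> P1=[4,7,5,5,4,3](0) P2=[2,4,4,0,5,0](2)
Move 3: P2 pit4 -> P1=[5,8,6,5,4,3](0) P2=[2,4,4,0,0,1](3)
Move 4: P1 pit3 -> P1=[5,8,6,0,5,4](1) P2=[3,5,4,0,0,1](3)
Move 5: P2 pit2 -> P1=[5,8,6,0,5,4](1) P2=[3,5,0,1,1,2](4)
Move 6: P2 pit1 -> P1=[5,8,6,0,5,4](1) P2=[3,0,1,2,2,3](5)
Move 7: P1 pit2 -> P1=[5,8,0,1,6,5](2) P2=[4,1,1,2,2,3](5)

Answer: 5 8 0 1 6 5 2 4 1 1 2 2 3 5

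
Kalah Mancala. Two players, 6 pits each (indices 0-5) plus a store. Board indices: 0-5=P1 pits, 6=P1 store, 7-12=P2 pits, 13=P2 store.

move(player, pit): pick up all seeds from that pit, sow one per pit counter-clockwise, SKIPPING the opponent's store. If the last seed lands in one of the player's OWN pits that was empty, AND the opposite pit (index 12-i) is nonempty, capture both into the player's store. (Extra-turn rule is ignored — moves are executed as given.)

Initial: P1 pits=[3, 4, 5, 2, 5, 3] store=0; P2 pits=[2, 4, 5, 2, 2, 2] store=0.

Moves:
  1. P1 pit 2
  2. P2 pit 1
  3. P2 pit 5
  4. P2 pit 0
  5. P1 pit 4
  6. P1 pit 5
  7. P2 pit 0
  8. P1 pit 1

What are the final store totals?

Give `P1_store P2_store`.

Move 1: P1 pit2 -> P1=[3,4,0,3,6,4](1) P2=[3,4,5,2,2,2](0)
Move 2: P2 pit1 -> P1=[3,4,0,3,6,4](1) P2=[3,0,6,3,3,3](0)
Move 3: P2 pit5 -> P1=[4,5,0,3,6,4](1) P2=[3,0,6,3,3,0](1)
Move 4: P2 pit0 -> P1=[4,5,0,3,6,4](1) P2=[0,1,7,4,3,0](1)
Move 5: P1 pit4 -> P1=[4,5,0,3,0,5](2) P2=[1,2,8,5,3,0](1)
Move 6: P1 pit5 -> P1=[4,5,0,3,0,0](3) P2=[2,3,9,6,3,0](1)
Move 7: P2 pit0 -> P1=[4,5,0,3,0,0](3) P2=[0,4,10,6,3,0](1)
Move 8: P1 pit1 -> P1=[4,0,1,4,1,1](4) P2=[0,4,10,6,3,0](1)

Answer: 4 1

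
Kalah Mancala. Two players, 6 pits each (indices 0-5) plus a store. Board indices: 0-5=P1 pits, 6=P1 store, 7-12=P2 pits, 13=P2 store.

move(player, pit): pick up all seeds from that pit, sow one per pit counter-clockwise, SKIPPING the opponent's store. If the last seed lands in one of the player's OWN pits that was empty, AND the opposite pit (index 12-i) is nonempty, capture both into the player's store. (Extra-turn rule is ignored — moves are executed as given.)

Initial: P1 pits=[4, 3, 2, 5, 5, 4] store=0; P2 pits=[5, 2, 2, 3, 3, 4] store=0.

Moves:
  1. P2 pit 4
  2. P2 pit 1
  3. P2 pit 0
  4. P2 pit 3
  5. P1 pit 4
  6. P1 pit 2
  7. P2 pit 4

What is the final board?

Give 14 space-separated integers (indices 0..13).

Move 1: P2 pit4 -> P1=[5,3,2,5,5,4](0) P2=[5,2,2,3,0,5](1)
Move 2: P2 pit1 -> P1=[5,3,2,5,5,4](0) P2=[5,0,3,4,0,5](1)
Move 3: P2 pit0 -> P1=[5,3,2,5,5,4](0) P2=[0,1,4,5,1,6](1)
Move 4: P2 pit3 -> P1=[6,4,2,5,5,4](0) P2=[0,1,4,0,2,7](2)
Move 5: P1 pit4 -> P1=[6,4,2,5,0,5](1) P2=[1,2,5,0,2,7](2)
Move 6: P1 pit2 -> P1=[6,4,0,6,0,5](4) P2=[1,0,5,0,2,7](2)
Move 7: P2 pit4 -> P1=[6,4,0,6,0,5](4) P2=[1,0,5,0,0,8](3)

Answer: 6 4 0 6 0 5 4 1 0 5 0 0 8 3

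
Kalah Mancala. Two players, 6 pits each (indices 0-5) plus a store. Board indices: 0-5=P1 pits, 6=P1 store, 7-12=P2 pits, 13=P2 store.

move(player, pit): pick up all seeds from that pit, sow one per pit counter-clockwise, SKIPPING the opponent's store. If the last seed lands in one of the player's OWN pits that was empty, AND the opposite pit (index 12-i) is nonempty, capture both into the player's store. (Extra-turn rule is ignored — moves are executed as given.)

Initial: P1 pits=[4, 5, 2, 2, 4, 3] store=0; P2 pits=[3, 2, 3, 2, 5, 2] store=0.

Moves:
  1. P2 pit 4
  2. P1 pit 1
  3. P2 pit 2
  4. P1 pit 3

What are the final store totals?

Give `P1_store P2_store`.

Answer: 2 1

Derivation:
Move 1: P2 pit4 -> P1=[5,6,3,2,4,3](0) P2=[3,2,3,2,0,3](1)
Move 2: P1 pit1 -> P1=[5,0,4,3,5,4](1) P2=[4,2,3,2,0,3](1)
Move 3: P2 pit2 -> P1=[5,0,4,3,5,4](1) P2=[4,2,0,3,1,4](1)
Move 4: P1 pit3 -> P1=[5,0,4,0,6,5](2) P2=[4,2,0,3,1,4](1)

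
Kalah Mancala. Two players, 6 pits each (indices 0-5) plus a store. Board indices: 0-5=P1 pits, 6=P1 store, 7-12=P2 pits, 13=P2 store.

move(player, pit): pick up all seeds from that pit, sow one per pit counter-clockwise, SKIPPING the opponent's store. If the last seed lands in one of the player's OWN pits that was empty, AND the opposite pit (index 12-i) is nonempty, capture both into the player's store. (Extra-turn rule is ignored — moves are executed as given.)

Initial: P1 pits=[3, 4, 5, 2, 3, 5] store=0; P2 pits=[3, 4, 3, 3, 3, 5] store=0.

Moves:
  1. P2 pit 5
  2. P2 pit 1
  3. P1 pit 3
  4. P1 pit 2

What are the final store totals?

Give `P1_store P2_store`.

Move 1: P2 pit5 -> P1=[4,5,6,3,3,5](0) P2=[3,4,3,3,3,0](1)
Move 2: P2 pit1 -> P1=[0,5,6,3,3,5](0) P2=[3,0,4,4,4,0](6)
Move 3: P1 pit3 -> P1=[0,5,6,0,4,6](1) P2=[3,0,4,4,4,0](6)
Move 4: P1 pit2 -> P1=[0,5,0,1,5,7](2) P2=[4,1,4,4,4,0](6)

Answer: 2 6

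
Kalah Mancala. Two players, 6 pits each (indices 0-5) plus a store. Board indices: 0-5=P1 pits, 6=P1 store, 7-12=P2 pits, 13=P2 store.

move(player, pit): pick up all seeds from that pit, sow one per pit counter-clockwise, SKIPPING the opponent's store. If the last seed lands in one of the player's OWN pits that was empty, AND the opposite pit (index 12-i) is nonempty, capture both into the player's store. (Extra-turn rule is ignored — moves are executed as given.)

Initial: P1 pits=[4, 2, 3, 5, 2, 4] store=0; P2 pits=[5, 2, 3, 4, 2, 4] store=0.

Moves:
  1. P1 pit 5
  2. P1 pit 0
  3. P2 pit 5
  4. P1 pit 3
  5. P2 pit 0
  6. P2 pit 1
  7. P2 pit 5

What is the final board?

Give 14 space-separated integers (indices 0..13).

Answer: 3 4 5 0 4 1 2 0 0 7 6 4 0 4

Derivation:
Move 1: P1 pit5 -> P1=[4,2,3,5,2,0](1) P2=[6,3,4,4,2,4](0)
Move 2: P1 pit0 -> P1=[0,3,4,6,3,0](1) P2=[6,3,4,4,2,4](0)
Move 3: P2 pit5 -> P1=[1,4,5,6,3,0](1) P2=[6,3,4,4,2,0](1)
Move 4: P1 pit3 -> P1=[1,4,5,0,4,1](2) P2=[7,4,5,4,2,0](1)
Move 5: P2 pit0 -> P1=[2,4,5,0,4,1](2) P2=[0,5,6,5,3,1](2)
Move 6: P2 pit1 -> P1=[2,4,5,0,4,1](2) P2=[0,0,7,6,4,2](3)
Move 7: P2 pit5 -> P1=[3,4,5,0,4,1](2) P2=[0,0,7,6,4,0](4)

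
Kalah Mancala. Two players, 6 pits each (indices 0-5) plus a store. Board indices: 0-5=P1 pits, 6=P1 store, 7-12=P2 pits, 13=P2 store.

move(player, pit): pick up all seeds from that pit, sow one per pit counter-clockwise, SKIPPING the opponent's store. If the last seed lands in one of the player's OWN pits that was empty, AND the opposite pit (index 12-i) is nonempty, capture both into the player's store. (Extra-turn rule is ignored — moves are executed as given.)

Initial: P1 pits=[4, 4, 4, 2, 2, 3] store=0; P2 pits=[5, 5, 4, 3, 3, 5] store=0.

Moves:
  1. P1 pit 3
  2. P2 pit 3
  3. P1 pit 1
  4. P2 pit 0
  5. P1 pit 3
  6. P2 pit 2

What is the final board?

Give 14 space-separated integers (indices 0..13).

Answer: 5 0 5 0 5 5 0 0 6 0 2 6 8 2

Derivation:
Move 1: P1 pit3 -> P1=[4,4,4,0,3,4](0) P2=[5,5,4,3,3,5](0)
Move 2: P2 pit3 -> P1=[4,4,4,0,3,4](0) P2=[5,5,4,0,4,6](1)
Move 3: P1 pit1 -> P1=[4,0,5,1,4,5](0) P2=[5,5,4,0,4,6](1)
Move 4: P2 pit0 -> P1=[4,0,5,1,4,5](0) P2=[0,6,5,1,5,7](1)
Move 5: P1 pit3 -> P1=[4,0,5,0,5,5](0) P2=[0,6,5,1,5,7](1)
Move 6: P2 pit2 -> P1=[5,0,5,0,5,5](0) P2=[0,6,0,2,6,8](2)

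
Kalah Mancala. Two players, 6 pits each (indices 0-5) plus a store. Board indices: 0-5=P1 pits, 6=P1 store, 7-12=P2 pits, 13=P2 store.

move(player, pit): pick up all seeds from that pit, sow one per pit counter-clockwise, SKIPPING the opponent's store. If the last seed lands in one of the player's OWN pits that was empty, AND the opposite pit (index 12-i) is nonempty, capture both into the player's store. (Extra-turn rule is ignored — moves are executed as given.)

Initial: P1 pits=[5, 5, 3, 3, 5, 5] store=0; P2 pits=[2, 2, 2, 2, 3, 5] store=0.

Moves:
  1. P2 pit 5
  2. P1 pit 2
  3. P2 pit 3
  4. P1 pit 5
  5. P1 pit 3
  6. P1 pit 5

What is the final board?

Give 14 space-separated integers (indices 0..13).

Answer: 0 6 0 0 7 0 4 4 4 3 1 5 0 8

Derivation:
Move 1: P2 pit5 -> P1=[6,6,4,4,5,5](0) P2=[2,2,2,2,3,0](1)
Move 2: P1 pit2 -> P1=[6,6,0,5,6,6](1) P2=[2,2,2,2,3,0](1)
Move 3: P2 pit3 -> P1=[0,6,0,5,6,6](1) P2=[2,2,2,0,4,0](8)
Move 4: P1 pit5 -> P1=[0,6,0,5,6,0](2) P2=[3,3,3,1,5,0](8)
Move 5: P1 pit3 -> P1=[0,6,0,0,7,1](3) P2=[4,4,3,1,5,0](8)
Move 6: P1 pit5 -> P1=[0,6,0,0,7,0](4) P2=[4,4,3,1,5,0](8)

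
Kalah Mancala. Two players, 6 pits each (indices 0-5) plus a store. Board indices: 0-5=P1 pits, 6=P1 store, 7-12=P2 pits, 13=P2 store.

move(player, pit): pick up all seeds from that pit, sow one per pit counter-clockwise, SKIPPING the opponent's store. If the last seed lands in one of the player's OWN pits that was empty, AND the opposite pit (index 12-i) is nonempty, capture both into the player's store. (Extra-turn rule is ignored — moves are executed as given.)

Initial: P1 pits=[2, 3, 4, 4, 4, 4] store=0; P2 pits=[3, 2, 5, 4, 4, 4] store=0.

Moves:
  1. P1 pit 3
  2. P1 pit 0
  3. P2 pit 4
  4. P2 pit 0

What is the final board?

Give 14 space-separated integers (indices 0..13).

Move 1: P1 pit3 -> P1=[2,3,4,0,5,5](1) P2=[4,2,5,4,4,4](0)
Move 2: P1 pit0 -> P1=[0,4,5,0,5,5](1) P2=[4,2,5,4,4,4](0)
Move 3: P2 pit4 -> P1=[1,5,5,0,5,5](1) P2=[4,2,5,4,0,5](1)
Move 4: P2 pit0 -> P1=[1,0,5,0,5,5](1) P2=[0,3,6,5,0,5](7)

Answer: 1 0 5 0 5 5 1 0 3 6 5 0 5 7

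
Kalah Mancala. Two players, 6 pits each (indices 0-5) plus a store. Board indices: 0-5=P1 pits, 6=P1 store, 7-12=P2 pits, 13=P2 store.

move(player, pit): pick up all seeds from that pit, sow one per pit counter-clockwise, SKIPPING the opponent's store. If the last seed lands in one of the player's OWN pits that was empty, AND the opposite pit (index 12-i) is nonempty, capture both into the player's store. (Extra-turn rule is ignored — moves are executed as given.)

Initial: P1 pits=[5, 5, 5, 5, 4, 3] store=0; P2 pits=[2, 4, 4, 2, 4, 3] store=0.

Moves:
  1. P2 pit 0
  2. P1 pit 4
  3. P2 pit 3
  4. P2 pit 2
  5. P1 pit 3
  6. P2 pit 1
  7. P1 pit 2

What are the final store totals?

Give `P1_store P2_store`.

Answer: 3 2

Derivation:
Move 1: P2 pit0 -> P1=[5,5,5,5,4,3](0) P2=[0,5,5,2,4,3](0)
Move 2: P1 pit4 -> P1=[5,5,5,5,0,4](1) P2=[1,6,5,2,4,3](0)
Move 3: P2 pit3 -> P1=[5,5,5,5,0,4](1) P2=[1,6,5,0,5,4](0)
Move 4: P2 pit2 -> P1=[6,5,5,5,0,4](1) P2=[1,6,0,1,6,5](1)
Move 5: P1 pit3 -> P1=[6,5,5,0,1,5](2) P2=[2,7,0,1,6,5](1)
Move 6: P2 pit1 -> P1=[7,6,5,0,1,5](2) P2=[2,0,1,2,7,6](2)
Move 7: P1 pit2 -> P1=[7,6,0,1,2,6](3) P2=[3,0,1,2,7,6](2)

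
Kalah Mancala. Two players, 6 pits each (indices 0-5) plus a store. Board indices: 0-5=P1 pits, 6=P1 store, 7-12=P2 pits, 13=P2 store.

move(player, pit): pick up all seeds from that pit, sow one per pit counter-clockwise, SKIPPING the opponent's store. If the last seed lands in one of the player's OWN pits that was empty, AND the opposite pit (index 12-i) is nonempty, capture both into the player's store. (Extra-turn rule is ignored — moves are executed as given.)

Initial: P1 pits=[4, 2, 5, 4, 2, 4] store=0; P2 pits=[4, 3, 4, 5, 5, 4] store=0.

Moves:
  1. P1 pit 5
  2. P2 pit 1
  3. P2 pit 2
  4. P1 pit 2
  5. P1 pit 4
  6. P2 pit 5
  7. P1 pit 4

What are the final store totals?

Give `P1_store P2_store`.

Move 1: P1 pit5 -> P1=[4,2,5,4,2,0](1) P2=[5,4,5,5,5,4](0)
Move 2: P2 pit1 -> P1=[4,2,5,4,2,0](1) P2=[5,0,6,6,6,5](0)
Move 3: P2 pit2 -> P1=[5,3,5,4,2,0](1) P2=[5,0,0,7,7,6](1)
Move 4: P1 pit2 -> P1=[5,3,0,5,3,1](2) P2=[6,0,0,7,7,6](1)
Move 5: P1 pit4 -> P1=[5,3,0,5,0,2](3) P2=[7,0,0,7,7,6](1)
Move 6: P2 pit5 -> P1=[6,4,1,6,1,2](3) P2=[7,0,0,7,7,0](2)
Move 7: P1 pit4 -> P1=[6,4,1,6,0,3](3) P2=[7,0,0,7,7,0](2)

Answer: 3 2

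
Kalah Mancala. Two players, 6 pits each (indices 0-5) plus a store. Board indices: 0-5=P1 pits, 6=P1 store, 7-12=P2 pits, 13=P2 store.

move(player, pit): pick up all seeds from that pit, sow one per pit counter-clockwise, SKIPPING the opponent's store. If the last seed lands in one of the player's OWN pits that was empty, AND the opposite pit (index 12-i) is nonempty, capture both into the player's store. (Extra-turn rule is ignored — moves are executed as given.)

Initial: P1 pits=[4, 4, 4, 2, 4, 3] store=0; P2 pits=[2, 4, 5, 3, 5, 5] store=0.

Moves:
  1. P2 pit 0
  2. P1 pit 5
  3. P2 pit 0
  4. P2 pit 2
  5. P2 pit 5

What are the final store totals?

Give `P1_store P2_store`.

Answer: 1 2

Derivation:
Move 1: P2 pit0 -> P1=[4,4,4,2,4,3](0) P2=[0,5,6,3,5,5](0)
Move 2: P1 pit5 -> P1=[4,4,4,2,4,0](1) P2=[1,6,6,3,5,5](0)
Move 3: P2 pit0 -> P1=[4,4,4,2,4,0](1) P2=[0,7,6,3,5,5](0)
Move 4: P2 pit2 -> P1=[5,5,4,2,4,0](1) P2=[0,7,0,4,6,6](1)
Move 5: P2 pit5 -> P1=[6,6,5,3,5,0](1) P2=[0,7,0,4,6,0](2)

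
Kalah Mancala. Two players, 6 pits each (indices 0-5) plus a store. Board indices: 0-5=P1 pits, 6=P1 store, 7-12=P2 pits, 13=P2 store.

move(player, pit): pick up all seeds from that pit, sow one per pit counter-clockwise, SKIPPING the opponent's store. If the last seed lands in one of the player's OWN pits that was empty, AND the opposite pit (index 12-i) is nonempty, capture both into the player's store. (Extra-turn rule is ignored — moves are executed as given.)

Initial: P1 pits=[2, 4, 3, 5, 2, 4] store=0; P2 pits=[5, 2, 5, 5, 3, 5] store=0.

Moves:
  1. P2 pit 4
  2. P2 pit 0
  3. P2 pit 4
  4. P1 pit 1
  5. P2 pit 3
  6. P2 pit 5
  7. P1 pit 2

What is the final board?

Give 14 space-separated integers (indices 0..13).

Answer: 5 2 0 8 5 7 1 2 5 6 0 1 0 3

Derivation:
Move 1: P2 pit4 -> P1=[3,4,3,5,2,4](0) P2=[5,2,5,5,0,6](1)
Move 2: P2 pit0 -> P1=[3,4,3,5,2,4](0) P2=[0,3,6,6,1,7](1)
Move 3: P2 pit4 -> P1=[3,4,3,5,2,4](0) P2=[0,3,6,6,0,8](1)
Move 4: P1 pit1 -> P1=[3,0,4,6,3,5](0) P2=[0,3,6,6,0,8](1)
Move 5: P2 pit3 -> P1=[4,1,5,6,3,5](0) P2=[0,3,6,0,1,9](2)
Move 6: P2 pit5 -> P1=[5,2,6,7,4,6](0) P2=[1,4,6,0,1,0](3)
Move 7: P1 pit2 -> P1=[5,2,0,8,5,7](1) P2=[2,5,6,0,1,0](3)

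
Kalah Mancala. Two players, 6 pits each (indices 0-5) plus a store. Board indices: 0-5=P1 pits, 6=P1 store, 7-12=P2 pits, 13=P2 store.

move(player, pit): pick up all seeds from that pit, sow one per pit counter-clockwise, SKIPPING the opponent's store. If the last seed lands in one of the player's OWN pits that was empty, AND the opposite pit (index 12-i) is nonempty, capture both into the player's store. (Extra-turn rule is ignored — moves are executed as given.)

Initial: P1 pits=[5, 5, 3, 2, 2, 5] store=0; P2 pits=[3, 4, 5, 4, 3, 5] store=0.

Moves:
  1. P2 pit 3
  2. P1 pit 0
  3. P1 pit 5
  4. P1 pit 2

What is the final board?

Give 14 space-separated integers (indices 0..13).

Move 1: P2 pit3 -> P1=[6,5,3,2,2,5](0) P2=[3,4,5,0,4,6](1)
Move 2: P1 pit0 -> P1=[0,6,4,3,3,6](1) P2=[3,4,5,0,4,6](1)
Move 3: P1 pit5 -> P1=[0,6,4,3,3,0](2) P2=[4,5,6,1,5,6](1)
Move 4: P1 pit2 -> P1=[0,6,0,4,4,1](3) P2=[4,5,6,1,5,6](1)

Answer: 0 6 0 4 4 1 3 4 5 6 1 5 6 1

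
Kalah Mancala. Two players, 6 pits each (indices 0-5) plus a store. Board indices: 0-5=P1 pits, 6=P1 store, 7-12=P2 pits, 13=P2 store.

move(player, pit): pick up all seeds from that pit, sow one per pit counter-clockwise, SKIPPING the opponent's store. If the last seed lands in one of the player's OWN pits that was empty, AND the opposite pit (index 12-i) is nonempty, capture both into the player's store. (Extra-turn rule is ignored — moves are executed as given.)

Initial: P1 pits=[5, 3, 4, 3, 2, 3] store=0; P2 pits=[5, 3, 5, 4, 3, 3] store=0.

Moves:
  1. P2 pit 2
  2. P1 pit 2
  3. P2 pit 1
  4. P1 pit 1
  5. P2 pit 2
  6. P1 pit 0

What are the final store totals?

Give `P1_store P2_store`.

Move 1: P2 pit2 -> P1=[6,3,4,3,2,3](0) P2=[5,3,0,5,4,4](1)
Move 2: P1 pit2 -> P1=[6,3,0,4,3,4](1) P2=[5,3,0,5,4,4](1)
Move 3: P2 pit1 -> P1=[6,3,0,4,3,4](1) P2=[5,0,1,6,5,4](1)
Move 4: P1 pit1 -> P1=[6,0,1,5,4,4](1) P2=[5,0,1,6,5,4](1)
Move 5: P2 pit2 -> P1=[6,0,1,5,4,4](1) P2=[5,0,0,7,5,4](1)
Move 6: P1 pit0 -> P1=[0,1,2,6,5,5](2) P2=[5,0,0,7,5,4](1)

Answer: 2 1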